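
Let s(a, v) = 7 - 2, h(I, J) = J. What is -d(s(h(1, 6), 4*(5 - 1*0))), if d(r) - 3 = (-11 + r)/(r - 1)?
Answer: -3/2 ≈ -1.5000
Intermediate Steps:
s(a, v) = 5
d(r) = 3 + (-11 + r)/(-1 + r) (d(r) = 3 + (-11 + r)/(r - 1) = 3 + (-11 + r)/(-1 + r))
-d(s(h(1, 6), 4*(5 - 1*0))) = -2*(-7 + 2*5)/(-1 + 5) = -2*(-7 + 10)/4 = -2*3/4 = -1*3/2 = -3/2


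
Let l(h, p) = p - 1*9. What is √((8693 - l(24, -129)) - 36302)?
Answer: I*√27471 ≈ 165.74*I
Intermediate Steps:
l(h, p) = -9 + p (l(h, p) = p - 9 = -9 + p)
√((8693 - l(24, -129)) - 36302) = √((8693 - (-9 - 129)) - 36302) = √((8693 - 1*(-138)) - 36302) = √((8693 + 138) - 36302) = √(8831 - 36302) = √(-27471) = I*√27471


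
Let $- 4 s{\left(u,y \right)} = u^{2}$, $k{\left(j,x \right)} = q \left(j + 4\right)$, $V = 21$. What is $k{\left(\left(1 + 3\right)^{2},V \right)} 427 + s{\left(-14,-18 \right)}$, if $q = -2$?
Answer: $-17129$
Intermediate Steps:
$k{\left(j,x \right)} = -8 - 2 j$ ($k{\left(j,x \right)} = - 2 \left(j + 4\right) = - 2 \left(4 + j\right) = -8 - 2 j$)
$s{\left(u,y \right)} = - \frac{u^{2}}{4}$
$k{\left(\left(1 + 3\right)^{2},V \right)} 427 + s{\left(-14,-18 \right)} = \left(-8 - 2 \left(1 + 3\right)^{2}\right) 427 - \frac{\left(-14\right)^{2}}{4} = \left(-8 - 2 \cdot 4^{2}\right) 427 - 49 = \left(-8 - 32\right) 427 - 49 = \left(-40\right) 427 - 49 = -17080 - 49 = -17129$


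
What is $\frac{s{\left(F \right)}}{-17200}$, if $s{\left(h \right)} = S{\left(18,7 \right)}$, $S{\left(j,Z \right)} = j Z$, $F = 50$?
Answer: $- \frac{63}{8600} \approx -0.0073256$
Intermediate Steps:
$S{\left(j,Z \right)} = Z j$
$s{\left(h \right)} = 126$ ($s{\left(h \right)} = 7 \cdot 18 = 126$)
$\frac{s{\left(F \right)}}{-17200} = \frac{126}{-17200} = 126 \left(- \frac{1}{17200}\right) = - \frac{63}{8600}$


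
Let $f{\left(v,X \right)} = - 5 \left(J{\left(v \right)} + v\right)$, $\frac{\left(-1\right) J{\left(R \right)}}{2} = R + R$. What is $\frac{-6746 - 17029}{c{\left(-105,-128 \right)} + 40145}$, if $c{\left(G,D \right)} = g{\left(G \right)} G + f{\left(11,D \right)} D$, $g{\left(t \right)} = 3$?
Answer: $- \frac{4755}{3742} \approx -1.2707$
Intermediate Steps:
$J{\left(R \right)} = - 4 R$ ($J{\left(R \right)} = - 2 \left(R + R\right) = - 2 \cdot 2 R = - 4 R$)
$f{\left(v,X \right)} = 15 v$ ($f{\left(v,X \right)} = - 5 \left(- 4 v + v\right) = - 5 \left(- 3 v\right) = 15 v$)
$c{\left(G,D \right)} = 3 G + 165 D$ ($c{\left(G,D \right)} = 3 G + 15 \cdot 11 D = 3 G + 165 D$)
$\frac{-6746 - 17029}{c{\left(-105,-128 \right)} + 40145} = \frac{-6746 - 17029}{\left(3 \left(-105\right) + 165 \left(-128\right)\right) + 40145} = - \frac{23775}{\left(-315 - 21120\right) + 40145} = - \frac{23775}{-21435 + 40145} = - \frac{23775}{18710} = \left(-23775\right) \frac{1}{18710} = - \frac{4755}{3742}$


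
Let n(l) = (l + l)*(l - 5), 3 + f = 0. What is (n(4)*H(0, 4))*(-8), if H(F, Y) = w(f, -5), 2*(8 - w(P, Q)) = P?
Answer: 608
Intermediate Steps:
f = -3 (f = -3 + 0 = -3)
w(P, Q) = 8 - P/2
H(F, Y) = 19/2 (H(F, Y) = 8 - ½*(-3) = 8 + 3/2 = 19/2)
n(l) = 2*l*(-5 + l) (n(l) = (2*l)*(-5 + l) = 2*l*(-5 + l))
(n(4)*H(0, 4))*(-8) = ((2*4*(-5 + 4))*(19/2))*(-8) = ((2*4*(-1))*(19/2))*(-8) = -8*19/2*(-8) = -76*(-8) = 608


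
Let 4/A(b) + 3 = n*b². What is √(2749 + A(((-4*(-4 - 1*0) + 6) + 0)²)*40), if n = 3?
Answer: √6034100036293/46851 ≈ 52.431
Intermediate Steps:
A(b) = 4/(-3 + 3*b²)
√(2749 + A(((-4*(-4 - 1*0) + 6) + 0)²)*40) = √(2749 + (4/(3*(-1 + (((-4*(-4 - 1*0) + 6) + 0)²)²)))*40) = √(2749 + (4/(3*(-1 + (((-4*(-4 + 0) + 6) + 0)²)²)))*40) = √(2749 + (4/(3*(-1 + (((-4*(-4) + 6) + 0)²)²)))*40) = √(2749 + (4/(3*(-1 + (((16 + 6) + 0)²)²)))*40) = √(2749 + (4/(3*(-1 + ((22 + 0)²)²)))*40) = √(2749 + (4/(3*(-1 + (22²)²)))*40) = √(2749 + (4/(3*(-1 + 484²)))*40) = √(2749 + (4/(3*(-1 + 234256)))*40) = √(2749 + ((4/3)/234255)*40) = √(2749 + ((4/3)*(1/234255))*40) = √(2749 + (4/702765)*40) = √(2749 + 32/140553) = √(386380229/140553) = √6034100036293/46851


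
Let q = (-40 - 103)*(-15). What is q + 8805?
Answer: 10950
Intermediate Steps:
q = 2145 (q = -143*(-15) = 2145)
q + 8805 = 2145 + 8805 = 10950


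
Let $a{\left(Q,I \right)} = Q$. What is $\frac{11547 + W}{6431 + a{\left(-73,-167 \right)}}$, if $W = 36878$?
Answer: $\frac{48425}{6358} \approx 7.6164$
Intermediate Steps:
$\frac{11547 + W}{6431 + a{\left(-73,-167 \right)}} = \frac{11547 + 36878}{6431 - 73} = \frac{48425}{6358}$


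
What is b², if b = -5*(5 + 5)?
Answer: 2500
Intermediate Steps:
b = -50 (b = -5*10 = -50)
b² = (-50)² = 2500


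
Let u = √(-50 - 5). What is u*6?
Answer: 6*I*√55 ≈ 44.497*I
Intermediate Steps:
u = I*√55 (u = √(-55) = I*√55 ≈ 7.4162*I)
u*6 = (I*√55)*6 = 6*I*√55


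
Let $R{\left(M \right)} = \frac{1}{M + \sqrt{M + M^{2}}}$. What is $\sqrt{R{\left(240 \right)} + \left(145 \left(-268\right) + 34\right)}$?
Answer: $\frac{\sqrt{-9318239 - 155304 \sqrt{3615}}}{2 \sqrt{60 + \sqrt{3615}}} \approx 197.04 i$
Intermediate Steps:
$\sqrt{R{\left(240 \right)} + \left(145 \left(-268\right) + 34\right)} = \sqrt{\frac{1}{240 + \sqrt{240 \left(1 + 240\right)}} + \left(145 \left(-268\right) + 34\right)} = \sqrt{\frac{1}{240 + \sqrt{240 \cdot 241}} + \left(-38860 + 34\right)} = \sqrt{\frac{1}{240 + \sqrt{57840}} - 38826} = \sqrt{\frac{1}{240 + 4 \sqrt{3615}} - 38826} = \sqrt{-38826 + \frac{1}{240 + 4 \sqrt{3615}}}$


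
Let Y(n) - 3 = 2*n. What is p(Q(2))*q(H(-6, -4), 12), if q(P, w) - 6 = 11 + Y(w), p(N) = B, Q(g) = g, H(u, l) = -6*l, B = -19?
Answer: -836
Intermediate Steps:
Y(n) = 3 + 2*n
p(N) = -19
q(P, w) = 20 + 2*w (q(P, w) = 6 + (11 + (3 + 2*w)) = 6 + (14 + 2*w) = 20 + 2*w)
p(Q(2))*q(H(-6, -4), 12) = -19*(20 + 2*12) = -19*(20 + 24) = -19*44 = -836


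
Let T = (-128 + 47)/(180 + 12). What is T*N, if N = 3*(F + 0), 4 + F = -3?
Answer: 567/64 ≈ 8.8594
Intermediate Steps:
F = -7 (F = -4 - 3 = -7)
N = -21 (N = 3*(-7 + 0) = 3*(-7) = -21)
T = -27/64 (T = -81/192 = -81*1/192 = -27/64 ≈ -0.42188)
T*N = -27/64*(-21) = 567/64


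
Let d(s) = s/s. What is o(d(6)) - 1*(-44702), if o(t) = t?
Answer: 44703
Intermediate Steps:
d(s) = 1
o(d(6)) - 1*(-44702) = 1 - 1*(-44702) = 1 + 44702 = 44703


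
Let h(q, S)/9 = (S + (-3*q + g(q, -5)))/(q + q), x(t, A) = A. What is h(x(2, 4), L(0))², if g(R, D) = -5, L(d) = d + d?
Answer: 23409/64 ≈ 365.77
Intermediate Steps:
L(d) = 2*d
h(q, S) = 9*(-5 + S - 3*q)/(2*q) (h(q, S) = 9*((S + (-3*q - 5))/(q + q)) = 9*((S + (-5 - 3*q))/((2*q))) = 9*((-5 + S - 3*q)*(1/(2*q))) = 9*((-5 + S - 3*q)/(2*q)) = 9*(-5 + S - 3*q)/(2*q))
h(x(2, 4), L(0))² = ((9/2)*(-5 + 2*0 - 3*4)/4)² = ((9/2)*(¼)*(-5 + 0 - 12))² = ((9/2)*(¼)*(-17))² = (-153/8)² = 23409/64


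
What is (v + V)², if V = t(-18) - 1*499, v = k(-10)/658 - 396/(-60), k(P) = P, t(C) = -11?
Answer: 685779421924/2706025 ≈ 2.5343e+5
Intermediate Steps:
v = 10832/1645 (v = -10/658 - 396/(-60) = -10*1/658 - 396*(-1/60) = -5/329 + 33/5 = 10832/1645 ≈ 6.5848)
V = -510 (V = -11 - 1*499 = -11 - 499 = -510)
(v + V)² = (10832/1645 - 510)² = (-828118/1645)² = 685779421924/2706025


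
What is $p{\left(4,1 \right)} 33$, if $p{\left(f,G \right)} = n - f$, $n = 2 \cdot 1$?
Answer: $-66$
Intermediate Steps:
$n = 2$
$p{\left(f,G \right)} = 2 - f$
$p{\left(4,1 \right)} 33 = \left(2 - 4\right) 33 = \left(-2\right) 33 = -66$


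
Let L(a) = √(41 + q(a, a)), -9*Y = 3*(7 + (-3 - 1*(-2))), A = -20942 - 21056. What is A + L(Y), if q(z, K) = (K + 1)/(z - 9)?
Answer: -41998 + 2*√1243/11 ≈ -41992.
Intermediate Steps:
A = -41998
q(z, K) = (1 + K)/(-9 + z)
Y = -2 (Y = -(7 + (-3 - 1*(-2)))/3 = -(7 + (-3 + 2))/3 = -(7 - 1)/3 = -6/3 = -⅑*18 = -2)
L(a) = √(41 + (1 + a)/(-9 + a))
A + L(Y) = -41998 + √2*√((-184 + 21*(-2))/(-9 - 2)) = -41998 + √2*√((-184 - 42)/(-11)) = -41998 + √2*√(-1/11*(-226)) = -41998 + √2*√(226/11) = -41998 + √2*(√2486/11) = -41998 + 2*√1243/11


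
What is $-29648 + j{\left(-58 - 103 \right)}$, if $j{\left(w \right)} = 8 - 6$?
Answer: $-29646$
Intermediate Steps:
$j{\left(w \right)} = 2$ ($j{\left(w \right)} = 8 - 6 = 2$)
$-29648 + j{\left(-58 - 103 \right)} = -29648 + 2 = -29646$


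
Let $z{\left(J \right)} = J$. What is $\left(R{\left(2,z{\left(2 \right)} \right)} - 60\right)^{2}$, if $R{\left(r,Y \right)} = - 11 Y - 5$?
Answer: $7569$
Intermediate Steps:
$R{\left(r,Y \right)} = -5 - 11 Y$
$\left(R{\left(2,z{\left(2 \right)} \right)} - 60\right)^{2} = \left(\left(-5 - 22\right) - 60\right)^{2} = \left(-27 - 60\right)^{2} = \left(-87\right)^{2} = 7569$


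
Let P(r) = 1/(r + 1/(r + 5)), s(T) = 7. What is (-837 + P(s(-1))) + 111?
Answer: -61698/85 ≈ -725.86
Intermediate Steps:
P(r) = 1/(r + 1/(5 + r))
(-837 + P(s(-1))) + 111 = (-837 + (5 + 7)/(1 + 7**2 + 5*7)) + 111 = (-837 + 12/(1 + 49 + 35)) + 111 = (-837 + 12/85) + 111 = -71133/85 + 111 = -61698/85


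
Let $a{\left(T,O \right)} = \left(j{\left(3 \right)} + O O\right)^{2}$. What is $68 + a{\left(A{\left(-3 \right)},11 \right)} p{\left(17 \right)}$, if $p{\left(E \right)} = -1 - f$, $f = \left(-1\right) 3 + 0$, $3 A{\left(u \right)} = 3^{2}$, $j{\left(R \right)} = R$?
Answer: $30820$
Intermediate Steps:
$A{\left(u \right)} = 3$ ($A{\left(u \right)} = \frac{3^{2}}{3} = \frac{1}{3} \cdot 9 = 3$)
$f = -3$ ($f = -3 + 0 = -3$)
$a{\left(T,O \right)} = \left(3 + O^{2}\right)^{2}$ ($a{\left(T,O \right)} = \left(3 + O O\right)^{2} = \left(3 + O^{2}\right)^{2}$)
$p{\left(E \right)} = 2$ ($p{\left(E \right)} = -1 - -3 = -1 + 3 = 2$)
$68 + a{\left(A{\left(-3 \right)},11 \right)} p{\left(17 \right)} = 68 + \left(3 + 11^{2}\right)^{2} \cdot 2 = 68 + \left(3 + 121\right)^{2} \cdot 2 = 68 + 124^{2} \cdot 2 = 68 + 15376 \cdot 2 = 68 + 30752 = 30820$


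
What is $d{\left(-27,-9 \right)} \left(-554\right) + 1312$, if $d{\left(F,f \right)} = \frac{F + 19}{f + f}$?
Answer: $\frac{9592}{9} \approx 1065.8$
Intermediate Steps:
$d{\left(F,f \right)} = \frac{19 + F}{2 f}$
$d{\left(-27,-9 \right)} \left(-554\right) + 1312 = \frac{19 - 27}{2 \left(-9\right)} \left(-554\right) + 1312 = \frac{1}{2} \left(- \frac{1}{9}\right) \left(-8\right) \left(-554\right) + 1312 = \frac{4}{9} \left(-554\right) + 1312 = - \frac{2216}{9} + 1312 = \frac{9592}{9}$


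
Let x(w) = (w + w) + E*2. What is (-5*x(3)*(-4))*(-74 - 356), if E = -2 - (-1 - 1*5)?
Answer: -120400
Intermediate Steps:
E = 4 (E = -2 - (-1 - 5) = -2 - 1*(-6) = -2 + 6 = 4)
x(w) = 8 + 2*w (x(w) = (w + w) + 4*2 = 2*w + 8 = 8 + 2*w)
(-5*x(3)*(-4))*(-74 - 356) = (-5*(8 + 2*3)*(-4))*(-74 - 356) = (-5*(8 + 6)*(-4))*(-430) = (-5*14*(-4))*(-430) = -70*(-4)*(-430) = 280*(-430) = -120400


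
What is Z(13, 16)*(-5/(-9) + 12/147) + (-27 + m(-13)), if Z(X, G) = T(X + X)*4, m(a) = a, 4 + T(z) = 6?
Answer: -15392/441 ≈ -34.902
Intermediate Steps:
T(z) = 2 (T(z) = -4 + 6 = 2)
Z(X, G) = 8 (Z(X, G) = 2*4 = 8)
Z(13, 16)*(-5/(-9) + 12/147) + (-27 + m(-13)) = 8*(-5/(-9) + 12/147) + (-27 - 13) = 8*(-5*(-1/9) + 12*(1/147)) - 40 = 8*(5/9 + 4/49) - 40 = 8*(281/441) - 40 = 2248/441 - 40 = -15392/441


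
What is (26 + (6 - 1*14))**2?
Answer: 324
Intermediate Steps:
(26 + (6 - 1*14))**2 = (26 + (6 - 14))**2 = (26 - 8)**2 = 18**2 = 324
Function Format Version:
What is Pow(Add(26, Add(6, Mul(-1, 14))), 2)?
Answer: 324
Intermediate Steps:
Pow(Add(26, Add(6, Mul(-1, 14))), 2) = Pow(Add(26, Add(6, -14)), 2) = Pow(Add(26, -8), 2) = Pow(18, 2) = 324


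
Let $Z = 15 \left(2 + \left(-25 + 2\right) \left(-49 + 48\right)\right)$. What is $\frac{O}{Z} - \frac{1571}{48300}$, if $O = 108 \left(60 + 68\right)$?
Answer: $\frac{8894801}{241500} \approx 36.831$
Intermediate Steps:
$O = 13824$ ($O = 108 \cdot 128 = 13824$)
$Z = 375$ ($Z = 15 \left(2 - -23\right) = 15 \left(2 + 23\right) = 15 \cdot 25 = 375$)
$\frac{O}{Z} - \frac{1571}{48300} = \frac{13824}{375} - \frac{1571}{48300} = 13824 \cdot \frac{1}{375} - \frac{1571}{48300} = \frac{4608}{125} - \frac{1571}{48300} = \frac{8894801}{241500}$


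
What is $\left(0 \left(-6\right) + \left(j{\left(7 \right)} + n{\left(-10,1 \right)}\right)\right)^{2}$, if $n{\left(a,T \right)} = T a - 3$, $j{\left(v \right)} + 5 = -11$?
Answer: $841$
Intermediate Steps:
$j{\left(v \right)} = -16$ ($j{\left(v \right)} = -5 - 11 = -16$)
$n{\left(a,T \right)} = -3 + T a$
$\left(0 \left(-6\right) + \left(j{\left(7 \right)} + n{\left(-10,1 \right)}\right)\right)^{2} = \left(0 \left(-6\right) + \left(-16 + \left(-3 + 1 \left(-10\right)\right)\right)\right)^{2} = \left(0 - 29\right)^{2} = \left(-29\right)^{2} = 841$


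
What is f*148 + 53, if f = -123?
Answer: -18151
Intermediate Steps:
f*148 + 53 = -123*148 + 53 = -18204 + 53 = -18151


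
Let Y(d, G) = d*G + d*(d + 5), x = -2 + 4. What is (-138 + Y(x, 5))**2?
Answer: 12996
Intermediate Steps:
x = 2
Y(d, G) = G*d + d*(5 + d)
(-138 + Y(x, 5))**2 = (-138 + 2*(5 + 5 + 2))**2 = (-138 + 2*12)**2 = (-138 + 24)**2 = (-114)**2 = 12996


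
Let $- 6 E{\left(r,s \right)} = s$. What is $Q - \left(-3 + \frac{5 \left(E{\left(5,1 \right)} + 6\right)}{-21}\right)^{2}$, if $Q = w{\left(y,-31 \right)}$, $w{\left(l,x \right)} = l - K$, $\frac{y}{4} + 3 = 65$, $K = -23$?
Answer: $\frac{81563}{324} \approx 251.74$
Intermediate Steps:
$E{\left(r,s \right)} = - \frac{s}{6}$
$y = 248$ ($y = -12 + 4 \cdot 65 = -12 + 260 = 248$)
$w{\left(l,x \right)} = 23 + l$ ($w{\left(l,x \right)} = l - -23 = l + 23 = 23 + l$)
$Q = 271$ ($Q = 23 + 248 = 271$)
$Q - \left(-3 + \frac{5 \left(E{\left(5,1 \right)} + 6\right)}{-21}\right)^{2} = 271 - \left(-3 + \frac{5 \left(\left(- \frac{1}{6}\right) 1 + 6\right)}{-21}\right)^{2} = 271 - \left(-3 + 5 \left(- \frac{1}{6} + 6\right) \left(- \frac{1}{21}\right)\right)^{2} = 271 - \left(-3 + 5 \cdot \frac{35}{6} \left(- \frac{1}{21}\right)\right)^{2} = 271 - \left(-3 + \frac{175}{6} \left(- \frac{1}{21}\right)\right)^{2} = 271 - \left(-3 - \frac{25}{18}\right)^{2} = 271 - \left(- \frac{79}{18}\right)^{2} = 271 - \frac{6241}{324} = \frac{81563}{324}$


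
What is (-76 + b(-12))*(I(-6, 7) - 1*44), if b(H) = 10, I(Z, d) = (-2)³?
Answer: 3432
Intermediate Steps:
I(Z, d) = -8
(-76 + b(-12))*(I(-6, 7) - 1*44) = (-76 + 10)*(-8 - 1*44) = -66*(-8 - 44) = -66*(-52) = 3432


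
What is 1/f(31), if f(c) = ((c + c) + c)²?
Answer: 1/8649 ≈ 0.00011562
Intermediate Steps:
f(c) = 9*c² (f(c) = (2*c + c)² = (3*c)² = 9*c²)
1/f(31) = 1/(9*31²) = 1/(9*961) = 1/8649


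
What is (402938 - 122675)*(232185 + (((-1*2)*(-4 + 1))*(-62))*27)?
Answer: 62257903083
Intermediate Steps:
(402938 - 122675)*(232185 + (((-1*2)*(-4 + 1))*(-62))*27) = 280263*(232185 + (-2*(-3)*(-62))*27) = 280263*(232185 + (6*(-62))*27) = 280263*(232185 - 372*27) = 280263*(232185 - 10044) = 280263*222141 = 62257903083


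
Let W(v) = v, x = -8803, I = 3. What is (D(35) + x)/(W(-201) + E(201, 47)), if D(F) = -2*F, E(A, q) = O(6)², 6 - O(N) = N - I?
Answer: 8873/192 ≈ 46.214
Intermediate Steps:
O(N) = 9 - N (O(N) = 6 - (N - 1*3) = 6 - (N - 3) = 6 - (-3 + N) = 6 + (3 - N) = 9 - N)
E(A, q) = 9 (E(A, q) = (9 - 1*6)² = (9 - 6)² = 3² = 9)
(D(35) + x)/(W(-201) + E(201, 47)) = (-2*35 - 8803)/(-201 + 9) = (-70 - 8803)/(-192) = -8873*(-1/192) = 8873/192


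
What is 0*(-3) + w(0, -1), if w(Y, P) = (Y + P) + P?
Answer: -2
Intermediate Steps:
w(Y, P) = Y + 2*P (w(Y, P) = (P + Y) + P = Y + 2*P)
0*(-3) + w(0, -1) = 0*(-3) + (0 + 2*(-1)) = 0 + (0 - 2) = 0 - 2 = -2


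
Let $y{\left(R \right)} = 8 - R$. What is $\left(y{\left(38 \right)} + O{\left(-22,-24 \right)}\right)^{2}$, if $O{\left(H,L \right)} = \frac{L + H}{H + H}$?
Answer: $\frac{405769}{484} \approx 838.37$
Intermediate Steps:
$O{\left(H,L \right)} = \frac{H + L}{2 H}$
$\left(y{\left(38 \right)} + O{\left(-22,-24 \right)}\right)^{2} = \left(\left(8 - 38\right) + \frac{-22 - 24}{2 \left(-22\right)}\right)^{2} = \left(\left(8 - 38\right) + \frac{1}{2} \left(- \frac{1}{22}\right) \left(-46\right)\right)^{2} = \left(-30 + \frac{23}{22}\right)^{2} = \left(- \frac{637}{22}\right)^{2} = \frac{405769}{484}$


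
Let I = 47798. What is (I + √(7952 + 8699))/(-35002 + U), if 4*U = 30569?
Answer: -191192/109439 - 4*√16651/109439 ≈ -1.7517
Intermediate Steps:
U = 30569/4 (U = (¼)*30569 = 30569/4 ≈ 7642.3)
(I + √(7952 + 8699))/(-35002 + U) = (47798 + √(7952 + 8699))/(-35002 + 30569/4) = (47798 + √16651)/(-109439/4) = (47798 + √16651)*(-4/109439) = -191192/109439 - 4*√16651/109439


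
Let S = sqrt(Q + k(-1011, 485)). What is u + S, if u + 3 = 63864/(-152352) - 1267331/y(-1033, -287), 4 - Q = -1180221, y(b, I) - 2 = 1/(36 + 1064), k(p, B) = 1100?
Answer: -2949855559835/4657316 + 5*sqrt(47253) ≈ -6.3229e+5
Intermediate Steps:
y(b, I) = 2201/1100 (y(b, I) = 2 + 1/(36 + 1064) = 2 + 1/1100 = 2201/1100)
Q = 1180225 (Q = 4 - 1*(-1180221) = 4 + 1180221 = 1180225)
S = 5*sqrt(47253) (S = sqrt(1180225 + 1100) = sqrt(1181325) = 5*sqrt(47253) ≈ 1086.9)
u = -2949855559835/4657316 (u = -3 + (63864/(-152352) - 1267331/2201/1100) = -3 + (63864*(-1/152352) - 1267331*1100/2201) = -3 + (-887/2116 - 1394064100/2201) = -3 - 2949841587887/4657316 = -2949855559835/4657316 ≈ -6.3338e+5)
u + S = -2949855559835/4657316 + 5*sqrt(47253)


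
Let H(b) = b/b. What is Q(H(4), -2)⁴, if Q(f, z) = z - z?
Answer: 0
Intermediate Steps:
H(b) = 1
Q(f, z) = 0
Q(H(4), -2)⁴ = 0⁴ = 0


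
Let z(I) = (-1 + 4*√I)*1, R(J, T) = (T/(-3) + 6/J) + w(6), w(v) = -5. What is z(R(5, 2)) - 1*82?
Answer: -83 + 4*I*√1005/15 ≈ -83.0 + 8.4538*I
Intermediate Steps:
R(J, T) = -5 + 6/J - T/3 (R(J, T) = (T/(-3) + 6/J) - 5 = (T*(-⅓) + 6/J) - 5 = (-T/3 + 6/J) - 5 = (6/J - T/3) - 5 = -5 + 6/J - T/3)
z(I) = -1 + 4*√I
z(R(5, 2)) - 1*82 = (-1 + 4*√(-5 + 6/5 - ⅓*2)) - 1*82 = (-1 + 4*√(-5 + 6*(⅕) - ⅔)) - 82 = (-1 + 4*√(-5 + 6/5 - ⅔)) - 82 = (-1 + 4*√(-67/15)) - 82 = (-1 + 4*(I*√1005/15)) - 82 = (-1 + 4*I*√1005/15) - 82 = -83 + 4*I*√1005/15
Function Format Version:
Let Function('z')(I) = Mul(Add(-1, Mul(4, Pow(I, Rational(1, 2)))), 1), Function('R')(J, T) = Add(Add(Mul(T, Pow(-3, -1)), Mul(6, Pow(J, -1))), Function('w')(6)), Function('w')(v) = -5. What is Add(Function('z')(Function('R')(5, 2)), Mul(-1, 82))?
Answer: Add(-83, Mul(Rational(4, 15), I, Pow(1005, Rational(1, 2)))) ≈ Add(-83.000, Mul(8.4538, I))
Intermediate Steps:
Function('R')(J, T) = Add(-5, Mul(6, Pow(J, -1)), Mul(Rational(-1, 3), T)) (Function('R')(J, T) = Add(Add(Mul(T, Pow(-3, -1)), Mul(6, Pow(J, -1))), -5) = Add(Add(Mul(T, Rational(-1, 3)), Mul(6, Pow(J, -1))), -5) = Add(Add(Mul(Rational(-1, 3), T), Mul(6, Pow(J, -1))), -5) = Add(Add(Mul(6, Pow(J, -1)), Mul(Rational(-1, 3), T)), -5) = Add(-5, Mul(6, Pow(J, -1)), Mul(Rational(-1, 3), T)))
Function('z')(I) = Add(-1, Mul(4, Pow(I, Rational(1, 2))))
Add(Function('z')(Function('R')(5, 2)), Mul(-1, 82)) = Add(Add(-1, Mul(4, Pow(Add(-5, Mul(6, Pow(5, -1)), Mul(Rational(-1, 3), 2)), Rational(1, 2)))), Mul(-1, 82)) = Add(Add(-1, Mul(4, Pow(Add(-5, Mul(6, Rational(1, 5)), Rational(-2, 3)), Rational(1, 2)))), -82) = Add(Add(-1, Mul(4, Pow(Add(-5, Rational(6, 5), Rational(-2, 3)), Rational(1, 2)))), -82) = Add(Add(-1, Mul(4, Pow(Rational(-67, 15), Rational(1, 2)))), -82) = Add(Add(-1, Mul(4, Mul(Rational(1, 15), I, Pow(1005, Rational(1, 2))))), -82) = Add(Add(-1, Mul(Rational(4, 15), I, Pow(1005, Rational(1, 2)))), -82) = Add(-83, Mul(Rational(4, 15), I, Pow(1005, Rational(1, 2))))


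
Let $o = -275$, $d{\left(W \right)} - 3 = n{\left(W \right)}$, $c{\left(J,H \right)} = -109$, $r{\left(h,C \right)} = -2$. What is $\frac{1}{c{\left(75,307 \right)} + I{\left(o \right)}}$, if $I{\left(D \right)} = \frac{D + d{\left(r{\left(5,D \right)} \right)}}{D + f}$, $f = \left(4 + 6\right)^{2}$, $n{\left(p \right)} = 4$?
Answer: $- \frac{175}{18807} \approx -0.009305$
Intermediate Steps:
$d{\left(W \right)} = 7$ ($d{\left(W \right)} = 3 + 4 = 7$)
$f = 100$ ($f = 10^{2} = 100$)
$I{\left(D \right)} = \frac{7 + D}{100 + D}$ ($I{\left(D \right)} = \frac{D + 7}{D + 100} = \frac{7 + D}{100 + D}$)
$\frac{1}{c{\left(75,307 \right)} + I{\left(o \right)}} = \frac{1}{-109 + \frac{7 - 275}{100 - 275}} = \frac{1}{-109 + \frac{1}{-175} \left(-268\right)} = \frac{1}{-109 - - \frac{268}{175}} = \frac{1}{-109 + \frac{268}{175}} = \frac{1}{- \frac{18807}{175}} = - \frac{175}{18807}$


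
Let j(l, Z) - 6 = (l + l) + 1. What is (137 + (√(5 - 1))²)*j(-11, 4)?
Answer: -2115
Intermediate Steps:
j(l, Z) = 7 + 2*l (j(l, Z) = 6 + ((l + l) + 1) = 6 + (2*l + 1) = 6 + (1 + 2*l) = 7 + 2*l)
(137 + (√(5 - 1))²)*j(-11, 4) = (137 + (√(5 - 1))²)*(7 + 2*(-11)) = (137 + (√4)²)*(7 - 22) = (137 + 2²)*(-15) = (137 + 4)*(-15) = 141*(-15) = -2115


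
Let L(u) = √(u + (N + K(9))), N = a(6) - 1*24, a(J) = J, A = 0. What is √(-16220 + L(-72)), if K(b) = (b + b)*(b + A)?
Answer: √(-16220 + 6*√2) ≈ 127.32*I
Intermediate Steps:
K(b) = 2*b² (K(b) = (b + b)*(b + 0) = (2*b)*b = 2*b²)
N = -18 (N = 6 - 1*24 = 6 - 24 = -18)
L(u) = √(144 + u) (L(u) = √(u + (-18 + 2*9²)) = √(u + (-18 + 2*81)) = √(u + (-18 + 162)) = √(u + 144) = √(144 + u))
√(-16220 + L(-72)) = √(-16220 + √(144 - 72)) = √(-16220 + √72) = √(-16220 + 6*√2)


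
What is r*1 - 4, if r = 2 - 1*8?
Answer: -10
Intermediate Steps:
r = -6 (r = 2 - 8 = -6)
r*1 - 4 = -6*1 - 4 = -6 - 4 = -10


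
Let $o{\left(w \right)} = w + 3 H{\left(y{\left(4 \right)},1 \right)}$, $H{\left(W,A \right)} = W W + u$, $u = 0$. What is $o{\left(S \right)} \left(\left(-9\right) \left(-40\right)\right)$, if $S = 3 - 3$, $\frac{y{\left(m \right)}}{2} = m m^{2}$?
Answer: $17694720$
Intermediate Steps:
$y{\left(m \right)} = 2 m^{3}$ ($y{\left(m \right)} = 2 m m^{2} = 2 m^{3}$)
$H{\left(W,A \right)} = W^{2}$ ($H{\left(W,A \right)} = W W + 0 = W^{2} + 0 = W^{2}$)
$S = 0$ ($S = 3 - 3 = 0$)
$o{\left(w \right)} = 49152 + w$ ($o{\left(w \right)} = w + 3 \left(2 \cdot 4^{3}\right)^{2} = w + 3 \left(2 \cdot 64\right)^{2} = w + 3 \cdot 128^{2} = w + 3 \cdot 16384 = w + 49152 = 49152 + w$)
$o{\left(S \right)} \left(\left(-9\right) \left(-40\right)\right) = \left(49152 + 0\right) \left(\left(-9\right) \left(-40\right)\right) = 49152 \cdot 360 = 17694720$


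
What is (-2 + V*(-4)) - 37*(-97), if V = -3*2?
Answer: 3611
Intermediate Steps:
V = -6
(-2 + V*(-4)) - 37*(-97) = (-2 - 6*(-4)) - 37*(-97) = (-2 + 24) + 3589 = 22 + 3589 = 3611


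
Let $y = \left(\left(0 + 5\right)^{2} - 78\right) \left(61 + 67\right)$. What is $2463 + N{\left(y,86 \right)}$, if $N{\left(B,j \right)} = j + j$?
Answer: $2635$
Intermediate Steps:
$y = -6784$ ($y = \left(5^{2} - 78\right) 128 = \left(25 - 78\right) 128 = \left(-53\right) 128 = -6784$)
$N{\left(B,j \right)} = 2 j$
$2463 + N{\left(y,86 \right)} = 2463 + 2 \cdot 86 = 2463 + 172 = 2635$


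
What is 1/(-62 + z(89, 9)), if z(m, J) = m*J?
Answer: 1/739 ≈ 0.0013532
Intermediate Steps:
z(m, J) = J*m
1/(-62 + z(89, 9)) = 1/(-62 + 9*89) = 1/(-62 + 801) = 1/739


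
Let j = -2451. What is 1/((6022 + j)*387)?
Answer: 1/1381977 ≈ 7.2360e-7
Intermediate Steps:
1/((6022 + j)*387) = 1/((6022 - 2451)*387) = (1/387)/3571 = (1/3571)*(1/387) = 1/1381977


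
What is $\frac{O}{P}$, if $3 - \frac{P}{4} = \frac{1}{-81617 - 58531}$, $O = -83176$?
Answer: $- \frac{2914237512}{420445} \approx -6931.3$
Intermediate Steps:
$P = \frac{420445}{35037}$ ($P = 12 - \frac{4}{-81617 - 58531} = 12 - \frac{4}{-140148} = 12 - - \frac{1}{35037} = 12 + \frac{1}{35037} = \frac{420445}{35037} \approx 12.0$)
$\frac{O}{P} = - \frac{83176}{\frac{420445}{35037}} = \left(-83176\right) \frac{35037}{420445} = - \frac{2914237512}{420445}$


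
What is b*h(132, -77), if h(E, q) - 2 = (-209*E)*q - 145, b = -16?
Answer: -33986128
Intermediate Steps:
h(E, q) = -143 - 209*E*q (h(E, q) = 2 + ((-209*E)*q - 145) = 2 + (-209*E*q - 145) = 2 + (-145 - 209*E*q) = -143 - 209*E*q)
b*h(132, -77) = -16*(-143 - 209*132*(-77)) = -16*(-143 + 2124276) = -16*2124133 = -33986128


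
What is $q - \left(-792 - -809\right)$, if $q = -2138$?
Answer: $-2155$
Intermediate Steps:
$q - \left(-792 - -809\right) = -2138 - \left(-792 - -809\right) = -2138 - \left(-792 + 809\right) = -2138 - 17 = -2155$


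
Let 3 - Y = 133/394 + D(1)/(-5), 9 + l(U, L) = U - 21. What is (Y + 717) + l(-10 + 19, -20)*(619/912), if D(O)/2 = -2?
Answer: 210988163/299440 ≈ 704.61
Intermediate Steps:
D(O) = -4 (D(O) = 2*(-2) = -4)
l(U, L) = -30 + U (l(U, L) = -9 + (U - 21) = -9 + (-21 + U) = -30 + U)
Y = 3669/1970 (Y = 3 - (133/394 - 4/(-5)) = 3 - (133*(1/394) - 4*(-⅕)) = 3 - (133/394 + ⅘) = 3 - 1*2241/1970 = 3 - 2241/1970 = 3669/1970 ≈ 1.8624)
(Y + 717) + l(-10 + 19, -20)*(619/912) = (3669/1970 + 717) + (-30 + (-10 + 19))*(619/912) = 1416159/1970 + (-30 + 9)*(619*(1/912)) = 1416159/1970 - 21*619/912 = 1416159/1970 - 4333/304 = 210988163/299440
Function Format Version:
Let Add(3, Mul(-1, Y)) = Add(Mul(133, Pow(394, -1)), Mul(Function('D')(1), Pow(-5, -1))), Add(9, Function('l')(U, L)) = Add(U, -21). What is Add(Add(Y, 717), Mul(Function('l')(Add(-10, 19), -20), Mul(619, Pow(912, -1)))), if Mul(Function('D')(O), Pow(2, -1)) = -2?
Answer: Rational(210988163, 299440) ≈ 704.61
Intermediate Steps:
Function('D')(O) = -4 (Function('D')(O) = Mul(2, -2) = -4)
Function('l')(U, L) = Add(-30, U) (Function('l')(U, L) = Add(-9, Add(U, -21)) = Add(-9, Add(-21, U)) = Add(-30, U))
Y = Rational(3669, 1970) (Y = Add(3, Mul(-1, Add(Mul(133, Pow(394, -1)), Mul(-4, Pow(-5, -1))))) = Add(3, Mul(-1, Add(Mul(133, Rational(1, 394)), Mul(-4, Rational(-1, 5))))) = Add(3, Mul(-1, Add(Rational(133, 394), Rational(4, 5)))) = Add(3, Mul(-1, Rational(2241, 1970))) = Add(3, Rational(-2241, 1970)) = Rational(3669, 1970) ≈ 1.8624)
Add(Add(Y, 717), Mul(Function('l')(Add(-10, 19), -20), Mul(619, Pow(912, -1)))) = Add(Add(Rational(3669, 1970), 717), Mul(Add(-30, Add(-10, 19)), Mul(619, Pow(912, -1)))) = Add(Rational(1416159, 1970), Mul(Add(-30, 9), Mul(619, Rational(1, 912)))) = Add(Rational(1416159, 1970), Mul(-21, Rational(619, 912))) = Add(Rational(1416159, 1970), Rational(-4333, 304)) = Rational(210988163, 299440)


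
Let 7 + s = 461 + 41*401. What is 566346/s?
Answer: 566346/16895 ≈ 33.521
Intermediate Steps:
s = 16895 (s = -7 + (461 + 41*401) = -7 + (461 + 16441) = -7 + 16902 = 16895)
566346/s = 566346/16895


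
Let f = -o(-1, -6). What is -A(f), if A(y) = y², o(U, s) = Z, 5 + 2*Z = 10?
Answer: -25/4 ≈ -6.2500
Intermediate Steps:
Z = 5/2 (Z = -5/2 + (½)*10 = -5/2 + 5 = 5/2 ≈ 2.5000)
o(U, s) = 5/2
f = -5/2 (f = -1*5/2 = -5/2 ≈ -2.5000)
-A(f) = -(-5/2)² = -1*25/4 = -25/4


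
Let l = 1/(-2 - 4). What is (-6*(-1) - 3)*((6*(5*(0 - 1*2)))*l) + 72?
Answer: 102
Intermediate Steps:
l = -⅙ (l = 1/(-6) = -⅙ ≈ -0.16667)
(-6*(-1) - 3)*((6*(5*(0 - 1*2)))*l) + 72 = (-6*(-1) - 3)*((6*(5*(0 - 1*2)))*(-⅙)) + 72 = (6 - 3)*((6*(5*(0 - 2)))*(-⅙)) + 72 = 3*((6*(5*(-2)))*(-⅙)) + 72 = 3*((6*(-10))*(-⅙)) + 72 = 3*(-60*(-⅙)) + 72 = 3*10 + 72 = 30 + 72 = 102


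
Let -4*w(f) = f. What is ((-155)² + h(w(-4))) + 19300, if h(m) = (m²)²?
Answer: 43326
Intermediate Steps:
w(f) = -f/4
h(m) = m⁴
((-155)² + h(w(-4))) + 19300 = ((-155)² + (-¼*(-4))⁴) + 19300 = (24025 + 1⁴) + 19300 = (24025 + 1) + 19300 = 24026 + 19300 = 43326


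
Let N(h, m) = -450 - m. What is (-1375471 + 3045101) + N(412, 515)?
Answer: 1668665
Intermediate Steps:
(-1375471 + 3045101) + N(412, 515) = (-1375471 + 3045101) + (-450 - 1*515) = 1669630 + (-450 - 515) = 1669630 - 965 = 1668665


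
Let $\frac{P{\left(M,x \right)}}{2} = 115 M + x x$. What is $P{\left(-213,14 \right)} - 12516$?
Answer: $-61114$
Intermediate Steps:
$P{\left(M,x \right)} = 2 x^{2} + 230 M$ ($P{\left(M,x \right)} = 2 \left(115 M + x x\right) = 2 \left(115 M + x^{2}\right) = 2 \left(x^{2} + 115 M\right) = 2 x^{2} + 230 M$)
$P{\left(-213,14 \right)} - 12516 = \left(2 \cdot 14^{2} + 230 \left(-213\right)\right) - 12516 = \left(2 \cdot 196 - 48990\right) - 12516 = \left(392 - 48990\right) - 12516 = -48598 - 12516 = -61114$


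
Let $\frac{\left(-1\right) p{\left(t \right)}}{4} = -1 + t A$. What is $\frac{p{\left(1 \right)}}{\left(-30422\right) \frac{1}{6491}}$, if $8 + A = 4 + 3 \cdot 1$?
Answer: $- \frac{25964}{15211} \approx -1.7069$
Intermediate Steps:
$A = -1$ ($A = -8 + \left(4 + 3 \cdot 1\right) = -8 + \left(4 + 3\right) = -8 + 7 = -1$)
$p{\left(t \right)} = 4 + 4 t$ ($p{\left(t \right)} = - 4 \left(-1 + t \left(-1\right)\right) = - 4 \left(-1 - t\right) = 4 + 4 t$)
$\frac{p{\left(1 \right)}}{\left(-30422\right) \frac{1}{6491}} = \frac{4 + 4 \cdot 1}{\left(-30422\right) \frac{1}{6491}} = \frac{4 + 4}{\left(-30422\right) \frac{1}{6491}} = \frac{8}{- \frac{30422}{6491}} = 8 \left(- \frac{6491}{30422}\right) = - \frac{25964}{15211}$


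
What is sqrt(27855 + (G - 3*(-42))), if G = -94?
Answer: sqrt(27887) ≈ 166.99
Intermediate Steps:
sqrt(27855 + (G - 3*(-42))) = sqrt(27855 + (-94 - 3*(-42))) = sqrt(27855 + (-94 + 126)) = sqrt(27855 + 32) = sqrt(27887)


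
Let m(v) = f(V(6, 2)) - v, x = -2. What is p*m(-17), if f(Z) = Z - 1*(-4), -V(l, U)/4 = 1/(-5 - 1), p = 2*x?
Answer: -260/3 ≈ -86.667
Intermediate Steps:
p = -4 (p = 2*(-2) = -4)
V(l, U) = 2/3 (V(l, U) = -4/(-5 - 1) = -4/(-6) = -4*(-1/6) = 2/3)
f(Z) = 4 + Z (f(Z) = Z + 4 = 4 + Z)
m(v) = 14/3 - v (m(v) = (4 + 2/3) - v = 14/3 - v)
p*m(-17) = -4*(14/3 - 1*(-17)) = -4*(14/3 + 17) = -4*65/3 = -260/3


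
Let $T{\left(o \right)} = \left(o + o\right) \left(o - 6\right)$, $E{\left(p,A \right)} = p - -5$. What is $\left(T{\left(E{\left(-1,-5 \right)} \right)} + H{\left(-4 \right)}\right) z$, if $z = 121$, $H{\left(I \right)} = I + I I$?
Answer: $-484$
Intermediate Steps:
$E{\left(p,A \right)} = 5 + p$ ($E{\left(p,A \right)} = p + 5 = 5 + p$)
$T{\left(o \right)} = 2 o \left(-6 + o\right)$
$H{\left(I \right)} = I + I^{2}$
$\left(T{\left(E{\left(-1,-5 \right)} \right)} + H{\left(-4 \right)}\right) z = \left(2 \left(5 - 1\right) \left(-6 + \left(5 - 1\right)\right) - 4 \left(1 - 4\right)\right) 121 = \left(2 \cdot 4 \left(-6 + 4\right) - -12\right) 121 = \left(2 \cdot 4 \left(-2\right) + 12\right) 121 = \left(-16 + 12\right) 121 = \left(-4\right) 121 = -484$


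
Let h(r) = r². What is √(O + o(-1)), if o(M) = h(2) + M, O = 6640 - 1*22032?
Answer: I*√15389 ≈ 124.05*I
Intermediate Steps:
O = -15392 (O = 6640 - 22032 = -15392)
o(M) = 4 + M (o(M) = 2² + M = 4 + M)
√(O + o(-1)) = √(-15392 + (4 - 1)) = √(-15392 + 3) = √(-15389) = I*√15389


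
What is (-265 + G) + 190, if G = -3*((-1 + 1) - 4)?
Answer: -63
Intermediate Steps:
G = 12 (G = -3*(0 - 4) = -3*(-4) = 12)
(-265 + G) + 190 = (-265 + 12) + 190 = -253 + 190 = -63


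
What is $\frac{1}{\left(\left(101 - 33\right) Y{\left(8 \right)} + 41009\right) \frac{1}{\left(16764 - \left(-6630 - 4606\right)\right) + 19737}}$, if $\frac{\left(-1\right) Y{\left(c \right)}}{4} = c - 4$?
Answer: $\frac{47737}{39921} \approx 1.1958$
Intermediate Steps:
$Y{\left(c \right)} = 16 - 4 c$ ($Y{\left(c \right)} = - 4 \left(c - 4\right) = - 4 \left(-4 + c\right) = 16 - 4 c$)
$\frac{1}{\left(\left(101 - 33\right) Y{\left(8 \right)} + 41009\right) \frac{1}{\left(16764 - \left(-6630 - 4606\right)\right) + 19737}} = \frac{1}{\left(\left(101 - 33\right) \left(16 - 32\right) + 41009\right) \frac{1}{\left(16764 - \left(-6630 - 4606\right)\right) + 19737}} = \frac{1}{\left(68 \left(16 - 32\right) + 41009\right) \frac{1}{\left(16764 - \left(-6630 - 4606\right)\right) + 19737}} = \frac{1}{\left(68 \left(-16\right) + 41009\right) \frac{1}{\left(16764 - -11236\right) + 19737}} = \frac{1}{\left(-1088 + 41009\right) \frac{1}{\left(16764 + 11236\right) + 19737}} = \frac{1}{39921 \frac{1}{28000 + 19737}} = \frac{1}{39921 \cdot \frac{1}{47737}} = \frac{1}{\frac{39921}{47737}} = \frac{47737}{39921}$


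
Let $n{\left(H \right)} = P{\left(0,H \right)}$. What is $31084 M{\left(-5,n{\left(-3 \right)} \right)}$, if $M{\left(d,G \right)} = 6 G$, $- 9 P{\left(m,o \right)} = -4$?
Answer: $\frac{248672}{3} \approx 82891.0$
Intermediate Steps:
$P{\left(m,o \right)} = \frac{4}{9}$ ($P{\left(m,o \right)} = \left(- \frac{1}{9}\right) \left(-4\right) = \frac{4}{9}$)
$n{\left(H \right)} = \frac{4}{9}$
$31084 M{\left(-5,n{\left(-3 \right)} \right)} = 31084 \cdot 6 \cdot \frac{4}{9} = 31084 \cdot \frac{8}{3} = \frac{248672}{3}$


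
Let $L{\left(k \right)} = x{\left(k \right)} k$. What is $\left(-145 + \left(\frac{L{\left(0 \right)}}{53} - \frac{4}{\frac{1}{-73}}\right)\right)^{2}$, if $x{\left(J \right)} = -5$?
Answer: $21609$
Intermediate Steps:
$L{\left(k \right)} = - 5 k$
$\left(-145 + \left(\frac{L{\left(0 \right)}}{53} - \frac{4}{\frac{1}{-73}}\right)\right)^{2} = \left(-145 + \left(\frac{\left(-5\right) 0}{53} - \frac{4}{\frac{1}{-73}}\right)\right)^{2} = \left(-145 + \left(0 \cdot \frac{1}{53} - \frac{4}{- \frac{1}{73}}\right)\right)^{2} = \left(-145 + \left(0 - -292\right)\right)^{2} = \left(-145 + \left(0 + 292\right)\right)^{2} = \left(-145 + 292\right)^{2} = 147^{2} = 21609$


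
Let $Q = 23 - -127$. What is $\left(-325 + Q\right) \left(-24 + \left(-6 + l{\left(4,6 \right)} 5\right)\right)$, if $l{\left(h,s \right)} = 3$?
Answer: $2625$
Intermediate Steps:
$Q = 150$ ($Q = 23 + 127 = 150$)
$\left(-325 + Q\right) \left(-24 + \left(-6 + l{\left(4,6 \right)} 5\right)\right) = \left(-325 + 150\right) \left(-24 + \left(-6 + 3 \cdot 5\right)\right) = - 175 \left(-24 + \left(-6 + 15\right)\right) = - 175 \left(-24 + 9\right) = \left(-175\right) \left(-15\right) = 2625$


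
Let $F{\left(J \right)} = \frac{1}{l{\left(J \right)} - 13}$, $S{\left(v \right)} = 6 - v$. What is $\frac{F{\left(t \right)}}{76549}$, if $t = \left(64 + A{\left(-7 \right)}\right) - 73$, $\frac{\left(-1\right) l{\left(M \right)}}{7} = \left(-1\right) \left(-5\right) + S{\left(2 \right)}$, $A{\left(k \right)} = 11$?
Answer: $- \frac{1}{5817724} \approx -1.7189 \cdot 10^{-7}$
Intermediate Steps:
$l{\left(M \right)} = -63$ ($l{\left(M \right)} = - 7 \left(\left(-1\right) \left(-5\right) + \left(6 - 2\right)\right) = - 7 \left(5 + \left(6 - 2\right)\right) = - 7 \left(5 + 4\right) = \left(-7\right) 9 = -63$)
$t = 2$ ($t = \left(64 + 11\right) - 73 = 75 - 73 = 2$)
$F{\left(J \right)} = - \frac{1}{76}$ ($F{\left(J \right)} = \frac{1}{-63 - 13} = \frac{1}{-76} = - \frac{1}{76}$)
$\frac{F{\left(t \right)}}{76549} = - \frac{1}{76 \cdot 76549} = \left(- \frac{1}{76}\right) \frac{1}{76549} = - \frac{1}{5817724}$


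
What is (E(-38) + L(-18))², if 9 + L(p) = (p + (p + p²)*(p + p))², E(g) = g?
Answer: 14822845542293881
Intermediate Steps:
L(p) = -9 + (p + 2*p*(p + p²))² (L(p) = -9 + (p + (p + p²)*(p + p))² = -9 + (p + (p + p²)*(2*p))² = -9 + (p + 2*p*(p + p²))²)
(E(-38) + L(-18))² = (-38 + (-9 + (-18)²*(1 + 2*(-18) + 2*(-18)²)²))² = (-38 + (-9 + 324*(1 - 36 + 2*324)²))² = (-38 + (-9 + 324*(1 - 36 + 648)²))² = (-38 + (-9 + 324*613²))² = (-38 + (-9 + 324*375769))² = (-38 + (-9 + 121749156))² = (-38 + 121749147)² = 121749109² = 14822845542293881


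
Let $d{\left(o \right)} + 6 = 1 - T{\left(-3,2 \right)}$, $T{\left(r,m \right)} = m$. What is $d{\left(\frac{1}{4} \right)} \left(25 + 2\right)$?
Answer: $-189$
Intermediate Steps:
$d{\left(o \right)} = -7$ ($d{\left(o \right)} = -6 + \left(1 - 2\right) = -6 - 1 = -7$)
$d{\left(\frac{1}{4} \right)} \left(25 + 2\right) = - 7 \left(25 + 2\right) = \left(-7\right) 27 = -189$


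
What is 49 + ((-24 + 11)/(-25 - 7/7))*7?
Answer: 105/2 ≈ 52.500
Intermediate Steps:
49 + ((-24 + 11)/(-25 - 7/7))*7 = 49 - 13/(-25 - 7*⅐)*7 = 49 - 13/(-25 - 1)*7 = 49 - 13/(-26)*7 = 49 - 13*(-1/26)*7 = 49 + (½)*7 = 49 + 7/2 = 105/2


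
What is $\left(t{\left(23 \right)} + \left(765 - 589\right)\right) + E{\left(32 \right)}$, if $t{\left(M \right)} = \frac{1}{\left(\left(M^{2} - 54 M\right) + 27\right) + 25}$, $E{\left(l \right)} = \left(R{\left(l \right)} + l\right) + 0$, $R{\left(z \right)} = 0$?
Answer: $\frac{137487}{661} \approx 208.0$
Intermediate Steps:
$E{\left(l \right)} = l$ ($E{\left(l \right)} = \left(0 + l\right) + 0 = l + 0 = l$)
$t{\left(M \right)} = \frac{1}{52 + M^{2} - 54 M}$ ($t{\left(M \right)} = \frac{1}{\left(27 + M^{2} - 54 M\right) + 25} = \frac{1}{52 + M^{2} - 54 M}$)
$\left(t{\left(23 \right)} + \left(765 - 589\right)\right) + E{\left(32 \right)} = \left(\frac{1}{52 + 23^{2} - 1242} + \left(765 - 589\right)\right) + 32 = \left(\frac{1}{52 + 529 - 1242} + 176\right) + 32 = \left(\frac{1}{-661} + 176\right) + 32 = \left(- \frac{1}{661} + 176\right) + 32 = \frac{116335}{661} + 32 = \frac{137487}{661}$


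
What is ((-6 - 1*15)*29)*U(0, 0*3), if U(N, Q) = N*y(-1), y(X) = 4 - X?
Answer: 0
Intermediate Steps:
U(N, Q) = 5*N (U(N, Q) = N*(4 - 1*(-1)) = N*(4 + 1) = N*5 = 5*N)
((-6 - 1*15)*29)*U(0, 0*3) = ((-6 - 1*15)*29)*(5*0) = ((-6 - 15)*29)*0 = -21*29*0 = -609*0 = 0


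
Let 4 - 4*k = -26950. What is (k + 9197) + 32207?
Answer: 96285/2 ≈ 48143.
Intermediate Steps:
k = 13477/2 (k = 1 - ¼*(-26950) = 1 + 13475/2 = 13477/2 ≈ 6738.5)
(k + 9197) + 32207 = (13477/2 + 9197) + 32207 = 31871/2 + 32207 = 96285/2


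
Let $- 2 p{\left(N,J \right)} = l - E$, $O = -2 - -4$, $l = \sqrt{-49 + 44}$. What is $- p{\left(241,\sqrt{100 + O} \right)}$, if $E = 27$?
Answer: $- \frac{27}{2} + \frac{i \sqrt{5}}{2} \approx -13.5 + 1.118 i$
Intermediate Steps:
$l = i \sqrt{5}$ ($l = \sqrt{-5} = i \sqrt{5} \approx 2.2361 i$)
$O = 2$ ($O = -2 + 4 = 2$)
$p{\left(N,J \right)} = \frac{27}{2} - \frac{i \sqrt{5}}{2}$ ($p{\left(N,J \right)} = - \frac{i \sqrt{5} - 27}{2} = - \frac{-27 + i \sqrt{5}}{2} = \frac{27}{2} - \frac{i \sqrt{5}}{2}$)
$- p{\left(241,\sqrt{100 + O} \right)} = - (\frac{27}{2} - \frac{i \sqrt{5}}{2}) = - \frac{27}{2} + \frac{i \sqrt{5}}{2}$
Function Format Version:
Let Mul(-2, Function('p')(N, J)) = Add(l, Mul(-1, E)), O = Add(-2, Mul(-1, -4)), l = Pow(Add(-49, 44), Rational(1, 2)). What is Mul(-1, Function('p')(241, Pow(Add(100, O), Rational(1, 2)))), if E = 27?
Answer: Add(Rational(-27, 2), Mul(Rational(1, 2), I, Pow(5, Rational(1, 2)))) ≈ Add(-13.500, Mul(1.1180, I))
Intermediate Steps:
l = Mul(I, Pow(5, Rational(1, 2))) (l = Pow(-5, Rational(1, 2)) = Mul(I, Pow(5, Rational(1, 2))) ≈ Mul(2.2361, I))
O = 2 (O = Add(-2, 4) = 2)
Function('p')(N, J) = Add(Rational(27, 2), Mul(Rational(-1, 2), I, Pow(5, Rational(1, 2)))) (Function('p')(N, J) = Mul(Rational(-1, 2), Add(Mul(I, Pow(5, Rational(1, 2))), Mul(-1, 27))) = Mul(Rational(-1, 2), Add(Mul(I, Pow(5, Rational(1, 2))), -27)) = Mul(Rational(-1, 2), Add(-27, Mul(I, Pow(5, Rational(1, 2))))) = Add(Rational(27, 2), Mul(Rational(-1, 2), I, Pow(5, Rational(1, 2)))))
Mul(-1, Function('p')(241, Pow(Add(100, O), Rational(1, 2)))) = Mul(-1, Add(Rational(27, 2), Mul(Rational(-1, 2), I, Pow(5, Rational(1, 2))))) = Add(Rational(-27, 2), Mul(Rational(1, 2), I, Pow(5, Rational(1, 2))))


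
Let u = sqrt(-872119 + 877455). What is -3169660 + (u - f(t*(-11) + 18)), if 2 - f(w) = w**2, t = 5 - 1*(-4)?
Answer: -3163101 + 2*sqrt(1334) ≈ -3.1630e+6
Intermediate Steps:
t = 9 (t = 5 + 4 = 9)
f(w) = 2 - w**2
u = 2*sqrt(1334) (u = sqrt(5336) = 2*sqrt(1334) ≈ 73.048)
-3169660 + (u - f(t*(-11) + 18)) = -3169660 + (2*sqrt(1334) - (2 - (9*(-11) + 18)**2)) = -3169660 + (2*sqrt(1334) - (2 - (-99 + 18)**2)) = -3169660 + (2*sqrt(1334) - (2 - 1*(-81)**2)) = -3169660 + (2*sqrt(1334) - (2 - 1*6561)) = -3169660 + (2*sqrt(1334) - (2 - 6561)) = -3169660 + (2*sqrt(1334) - 1*(-6559)) = -3169660 + (2*sqrt(1334) + 6559) = -3169660 + (6559 + 2*sqrt(1334)) = -3163101 + 2*sqrt(1334)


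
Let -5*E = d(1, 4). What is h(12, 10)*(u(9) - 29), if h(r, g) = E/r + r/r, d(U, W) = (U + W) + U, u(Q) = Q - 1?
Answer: -189/10 ≈ -18.900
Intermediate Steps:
u(Q) = -1 + Q
d(U, W) = W + 2*U
E = -6/5 (E = -(4 + 2*1)/5 = -(4 + 2)/5 = -⅕*6 = -6/5 ≈ -1.2000)
h(r, g) = 1 - 6/(5*r) (h(r, g) = -6/(5*r) + r/r = -6/(5*r) + 1 = 1 - 6/(5*r))
h(12, 10)*(u(9) - 29) = ((-6/5 + 12)/12)*((-1 + 9) - 29) = ((1/12)*(54/5))*(8 - 29) = (9/10)*(-21) = -189/10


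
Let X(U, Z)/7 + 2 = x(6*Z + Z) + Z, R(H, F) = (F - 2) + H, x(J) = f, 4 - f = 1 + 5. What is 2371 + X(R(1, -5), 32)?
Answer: 2567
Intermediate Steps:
f = -2 (f = 4 - (1 + 5) = 4 - 1*6 = 4 - 6 = -2)
x(J) = -2
R(H, F) = -2 + F + H (R(H, F) = (-2 + F) + H = -2 + F + H)
X(U, Z) = -28 + 7*Z (X(U, Z) = -14 + 7*(-2 + Z) = -14 + (-14 + 7*Z) = -28 + 7*Z)
2371 + X(R(1, -5), 32) = 2371 + (-28 + 7*32) = 2371 + (-28 + 224) = 2371 + 196 = 2567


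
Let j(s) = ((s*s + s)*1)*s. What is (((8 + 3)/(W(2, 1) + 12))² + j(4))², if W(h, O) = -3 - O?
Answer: 27468081/4096 ≈ 6706.1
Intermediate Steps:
j(s) = s*(s + s²) (j(s) = ((s² + s)*1)*s = ((s + s²)*1)*s = (s + s²)*s = s*(s + s²))
(((8 + 3)/(W(2, 1) + 12))² + j(4))² = (((8 + 3)/((-3 - 1*1) + 12))² + 4²*(1 + 4))² = ((11/((-3 - 1) + 12))² + 16*5)² = ((11/(-4 + 12))² + 80)² = ((11/8)² + 80)² = (121/64 + 80)² = (5241/64)² = 27468081/4096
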